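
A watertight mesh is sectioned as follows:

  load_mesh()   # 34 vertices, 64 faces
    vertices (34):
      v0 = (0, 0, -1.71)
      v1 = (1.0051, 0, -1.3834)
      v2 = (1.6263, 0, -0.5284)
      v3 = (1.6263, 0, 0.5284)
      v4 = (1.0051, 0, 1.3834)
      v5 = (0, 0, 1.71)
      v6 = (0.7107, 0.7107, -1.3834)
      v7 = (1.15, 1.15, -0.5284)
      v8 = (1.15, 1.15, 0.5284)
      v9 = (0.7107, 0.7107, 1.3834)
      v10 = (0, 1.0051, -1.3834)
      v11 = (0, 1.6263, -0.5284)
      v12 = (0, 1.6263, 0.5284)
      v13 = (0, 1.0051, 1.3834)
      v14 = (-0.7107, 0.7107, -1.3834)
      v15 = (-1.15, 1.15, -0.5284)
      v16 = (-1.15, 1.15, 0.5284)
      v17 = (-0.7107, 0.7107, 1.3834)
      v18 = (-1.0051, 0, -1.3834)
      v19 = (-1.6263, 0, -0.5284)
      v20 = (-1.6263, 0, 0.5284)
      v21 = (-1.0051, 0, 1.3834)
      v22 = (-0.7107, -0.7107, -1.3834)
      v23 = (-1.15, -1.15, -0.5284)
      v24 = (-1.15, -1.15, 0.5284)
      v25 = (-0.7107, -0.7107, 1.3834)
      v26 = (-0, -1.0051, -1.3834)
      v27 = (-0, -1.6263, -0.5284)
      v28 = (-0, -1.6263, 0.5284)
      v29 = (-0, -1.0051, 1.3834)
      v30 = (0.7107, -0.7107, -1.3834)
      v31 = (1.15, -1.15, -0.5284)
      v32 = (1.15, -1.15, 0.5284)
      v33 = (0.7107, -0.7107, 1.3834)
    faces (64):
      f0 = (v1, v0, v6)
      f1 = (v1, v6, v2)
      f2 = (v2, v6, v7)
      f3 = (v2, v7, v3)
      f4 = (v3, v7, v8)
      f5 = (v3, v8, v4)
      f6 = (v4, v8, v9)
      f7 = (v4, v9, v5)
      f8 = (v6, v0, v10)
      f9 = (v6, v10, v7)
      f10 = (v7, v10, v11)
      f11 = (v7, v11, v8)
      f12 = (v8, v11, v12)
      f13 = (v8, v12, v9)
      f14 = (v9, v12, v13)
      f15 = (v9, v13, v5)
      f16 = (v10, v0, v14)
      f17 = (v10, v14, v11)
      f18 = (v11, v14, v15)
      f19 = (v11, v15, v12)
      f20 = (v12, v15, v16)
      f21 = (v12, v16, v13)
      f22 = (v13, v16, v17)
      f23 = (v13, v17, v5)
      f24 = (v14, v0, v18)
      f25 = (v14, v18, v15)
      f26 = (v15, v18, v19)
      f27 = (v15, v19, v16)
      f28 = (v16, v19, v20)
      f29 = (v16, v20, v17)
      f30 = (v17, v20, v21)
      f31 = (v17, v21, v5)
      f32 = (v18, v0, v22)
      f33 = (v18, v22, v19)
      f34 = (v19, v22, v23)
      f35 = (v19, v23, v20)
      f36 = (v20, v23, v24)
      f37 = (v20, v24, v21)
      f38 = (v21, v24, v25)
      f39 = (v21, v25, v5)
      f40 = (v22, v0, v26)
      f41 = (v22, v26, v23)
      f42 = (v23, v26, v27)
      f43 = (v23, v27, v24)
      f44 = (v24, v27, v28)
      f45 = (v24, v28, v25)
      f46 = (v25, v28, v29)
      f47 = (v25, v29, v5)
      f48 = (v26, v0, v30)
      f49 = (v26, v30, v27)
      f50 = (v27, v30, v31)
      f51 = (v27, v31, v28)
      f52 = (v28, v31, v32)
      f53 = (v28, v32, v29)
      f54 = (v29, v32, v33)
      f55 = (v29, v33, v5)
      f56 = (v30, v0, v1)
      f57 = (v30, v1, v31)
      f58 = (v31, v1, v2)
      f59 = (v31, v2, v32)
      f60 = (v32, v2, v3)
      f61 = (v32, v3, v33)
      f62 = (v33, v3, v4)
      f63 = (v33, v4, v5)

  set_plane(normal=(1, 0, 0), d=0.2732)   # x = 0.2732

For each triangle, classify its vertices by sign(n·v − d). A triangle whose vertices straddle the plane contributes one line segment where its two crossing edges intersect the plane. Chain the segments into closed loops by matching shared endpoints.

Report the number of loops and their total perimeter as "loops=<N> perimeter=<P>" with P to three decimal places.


loops=1 perimeter=10.046

Straddling triangles (20 of 64):
  (v1,v0,v6) [+-+] → (0.2732, 0, -1.62123)–(0.2732, 0.2732, -1.58445)  len=0.2757
  (v4,v9,v5) [++-] → (0.2732, 0.2732, 1.58445)–(0.2732, 0, 1.62123)  len=0.2757
  (v6,v0,v10) [+--] → (0.2732, 0.2732, -1.58445)–(0.2732, 0.89193, -1.3834)  len=0.6506
  (v6,v10,v7) [+-+] → (0.2732, 0.89193, -1.3834)–(0.2732, 1.03952, -1.18028)  len=0.2511
  (v7,v10,v11) [+--] → (0.2732, 1.03952, -1.18028)–(0.2732, 1.51315, -0.5284)  len=0.8058
  (v7,v11,v8) [+-+] → (0.2732, 1.51315, -0.5284)–(0.2732, 1.51315, -0.277341)  len=0.2511
  (v8,v11,v12) [+--] → (0.2732, 1.51315, -0.277341)–(0.2732, 1.51315, 0.5284)  len=0.8057
  (v8,v12,v9) [+-+] → (0.2732, 1.51315, 0.5284)–(0.2732, 1.27433, 0.85707)  len=0.4063
  (v9,v12,v13) [+--] → (0.2732, 1.27433, 0.85707)–(0.2732, 0.89193, 1.3834)  len=0.6506
  (v9,v13,v5) [+--] → (0.2732, 0.89193, 1.3834)–(0.2732, 0.2732, 1.58445)  len=0.6506
  (v26,v0,v30) [--+] → (0.2732, -0.2732, -1.58445)–(0.2732, -0.89193, -1.3834)  len=0.6506
  (v26,v30,v27) [-+-] → (0.2732, -0.89193, -1.3834)–(0.2732, -1.27433, -0.85707)  len=0.6506
  (v27,v30,v31) [-++] → (0.2732, -1.27433, -0.85707)–(0.2732, -1.51315, -0.5284)  len=0.4063
  (v27,v31,v28) [-+-] → (0.2732, -1.51315, -0.5284)–(0.2732, -1.51315, 0.277341)  len=0.8057
  (v28,v31,v32) [-++] → (0.2732, -1.51315, 0.277341)–(0.2732, -1.51315, 0.5284)  len=0.2511
  (v28,v32,v29) [-+-] → (0.2732, -1.51315, 0.5284)–(0.2732, -1.03952, 1.18028)  len=0.8058
  (v29,v32,v33) [-++] → (0.2732, -1.03952, 1.18028)–(0.2732, -0.89193, 1.3834)  len=0.2511
  (v29,v33,v5) [-+-] → (0.2732, -0.89193, 1.3834)–(0.2732, -0.2732, 1.58445)  len=0.6506
  (v30,v0,v1) [+-+] → (0.2732, -0.2732, -1.58445)–(0.2732, 0, -1.62123)  len=0.2757
  (v33,v4,v5) [++-] → (0.2732, 0, 1.62123)–(0.2732, -0.2732, 1.58445)  len=0.2757

Chained into 1 loop(s):
  loop 1: 20 segments, perimeter = 10.0460
Total perimeter = 10.046


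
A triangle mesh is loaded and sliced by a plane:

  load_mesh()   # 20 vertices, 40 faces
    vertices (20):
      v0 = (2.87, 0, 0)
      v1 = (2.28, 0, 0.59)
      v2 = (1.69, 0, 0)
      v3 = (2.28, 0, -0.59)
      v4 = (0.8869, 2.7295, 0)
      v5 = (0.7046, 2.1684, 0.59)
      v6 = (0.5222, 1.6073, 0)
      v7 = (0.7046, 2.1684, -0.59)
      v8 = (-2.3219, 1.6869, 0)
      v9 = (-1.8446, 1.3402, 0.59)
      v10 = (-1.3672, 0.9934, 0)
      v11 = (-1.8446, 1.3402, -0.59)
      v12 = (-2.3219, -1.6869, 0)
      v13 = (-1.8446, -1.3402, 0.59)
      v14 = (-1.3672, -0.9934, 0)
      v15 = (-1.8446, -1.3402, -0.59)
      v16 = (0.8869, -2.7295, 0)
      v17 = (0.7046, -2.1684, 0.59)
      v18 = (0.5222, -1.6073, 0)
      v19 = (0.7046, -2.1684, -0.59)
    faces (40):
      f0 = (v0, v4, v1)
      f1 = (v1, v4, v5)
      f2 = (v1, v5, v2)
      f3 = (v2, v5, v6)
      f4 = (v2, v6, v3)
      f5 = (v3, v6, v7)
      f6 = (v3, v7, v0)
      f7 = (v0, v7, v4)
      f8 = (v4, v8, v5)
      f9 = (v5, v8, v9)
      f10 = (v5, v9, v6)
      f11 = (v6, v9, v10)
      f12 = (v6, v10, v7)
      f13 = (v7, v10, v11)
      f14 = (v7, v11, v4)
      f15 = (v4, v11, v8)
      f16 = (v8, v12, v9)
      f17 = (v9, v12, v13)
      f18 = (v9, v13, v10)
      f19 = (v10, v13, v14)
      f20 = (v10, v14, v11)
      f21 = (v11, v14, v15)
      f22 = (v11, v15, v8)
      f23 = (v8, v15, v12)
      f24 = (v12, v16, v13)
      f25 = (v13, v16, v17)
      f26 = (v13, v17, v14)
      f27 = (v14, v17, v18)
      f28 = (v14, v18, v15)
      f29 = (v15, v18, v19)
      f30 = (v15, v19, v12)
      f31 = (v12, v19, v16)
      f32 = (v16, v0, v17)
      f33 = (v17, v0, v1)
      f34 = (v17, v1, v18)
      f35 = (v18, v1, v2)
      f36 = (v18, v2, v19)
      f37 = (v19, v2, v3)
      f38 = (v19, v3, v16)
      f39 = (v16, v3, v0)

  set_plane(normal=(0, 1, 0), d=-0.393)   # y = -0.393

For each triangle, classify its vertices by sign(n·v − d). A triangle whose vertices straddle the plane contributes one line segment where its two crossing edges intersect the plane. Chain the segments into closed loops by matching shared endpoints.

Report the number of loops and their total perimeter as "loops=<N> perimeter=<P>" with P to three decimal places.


loops=2 perimeter=6.373

Straddling triangles (16 of 40):
  (v8,v12,v9) [+-+] → (-2.3219, -0.393, 0)–(-2.11788, -0.393, 0.252189)  len=0.3244
  (v9,v12,v13) [+--] → (-2.11788, -0.393, 0.252189)–(-1.8446, -0.393, 0.59)  len=0.4345
  (v9,v13,v10) [+-+] → (-1.8446, -0.393, 0.59)–(-1.65083, -0.393, 0.350521)  len=0.3081
  (v10,v13,v14) [+--] → (-1.65083, -0.393, 0.350521)–(-1.3672, -0.393, 0)  len=0.4509
  (v10,v14,v11) [+-+] → (-1.3672, -0.393, 0)–(-1.49003, -0.393, -0.151798)  len=0.1953
  (v11,v14,v15) [+--] → (-1.49003, -0.393, -0.151798)–(-1.8446, -0.393, -0.59)  len=0.5637
  (v11,v15,v8) [+-+] → (-1.8446, -0.393, -0.59)–(-1.99395, -0.393, -0.405385)  len=0.2375
  (v8,v15,v12) [+--] → (-1.99395, -0.393, -0.405385)–(-2.3219, -0.393, 0)  len=0.5214
  (v16,v0,v17) [-+-] → (2.58447, -0.393, 0)–(2.47754, -0.393, 0.106931)  len=0.1512
  (v17,v0,v1) [-++] → (2.47754, -0.393, 0.106931)–(1.99448, -0.393, 0.59)  len=0.6832
  (v17,v1,v18) [-+-] → (1.99448, -0.393, 0.59)–(1.8502, -0.393, 0.445739)  len=0.2040
  (v18,v1,v2) [-++] → (1.8502, -0.393, 0.445739)–(1.40446, -0.393, 0)  len=0.6304
  (v18,v2,v19) [-+-] → (1.40446, -0.393, 0)–(1.51141, -0.393, -0.106931)  len=0.1512
  (v19,v2,v3) [-++] → (1.51141, -0.393, -0.106931)–(1.99448, -0.393, -0.59)  len=0.6832
  (v19,v3,v16) [-+-] → (1.99448, -0.393, -0.59)–(2.07942, -0.393, -0.50505)  len=0.1201
  (v16,v3,v0) [-++] → (2.07942, -0.393, -0.50505)–(2.58447, -0.393, 0)  len=0.7142

Chained into 2 loop(s):
  loop 1: 8 segments, perimeter = 3.0357
  loop 2: 8 segments, perimeter = 3.3376
Total perimeter = 6.373


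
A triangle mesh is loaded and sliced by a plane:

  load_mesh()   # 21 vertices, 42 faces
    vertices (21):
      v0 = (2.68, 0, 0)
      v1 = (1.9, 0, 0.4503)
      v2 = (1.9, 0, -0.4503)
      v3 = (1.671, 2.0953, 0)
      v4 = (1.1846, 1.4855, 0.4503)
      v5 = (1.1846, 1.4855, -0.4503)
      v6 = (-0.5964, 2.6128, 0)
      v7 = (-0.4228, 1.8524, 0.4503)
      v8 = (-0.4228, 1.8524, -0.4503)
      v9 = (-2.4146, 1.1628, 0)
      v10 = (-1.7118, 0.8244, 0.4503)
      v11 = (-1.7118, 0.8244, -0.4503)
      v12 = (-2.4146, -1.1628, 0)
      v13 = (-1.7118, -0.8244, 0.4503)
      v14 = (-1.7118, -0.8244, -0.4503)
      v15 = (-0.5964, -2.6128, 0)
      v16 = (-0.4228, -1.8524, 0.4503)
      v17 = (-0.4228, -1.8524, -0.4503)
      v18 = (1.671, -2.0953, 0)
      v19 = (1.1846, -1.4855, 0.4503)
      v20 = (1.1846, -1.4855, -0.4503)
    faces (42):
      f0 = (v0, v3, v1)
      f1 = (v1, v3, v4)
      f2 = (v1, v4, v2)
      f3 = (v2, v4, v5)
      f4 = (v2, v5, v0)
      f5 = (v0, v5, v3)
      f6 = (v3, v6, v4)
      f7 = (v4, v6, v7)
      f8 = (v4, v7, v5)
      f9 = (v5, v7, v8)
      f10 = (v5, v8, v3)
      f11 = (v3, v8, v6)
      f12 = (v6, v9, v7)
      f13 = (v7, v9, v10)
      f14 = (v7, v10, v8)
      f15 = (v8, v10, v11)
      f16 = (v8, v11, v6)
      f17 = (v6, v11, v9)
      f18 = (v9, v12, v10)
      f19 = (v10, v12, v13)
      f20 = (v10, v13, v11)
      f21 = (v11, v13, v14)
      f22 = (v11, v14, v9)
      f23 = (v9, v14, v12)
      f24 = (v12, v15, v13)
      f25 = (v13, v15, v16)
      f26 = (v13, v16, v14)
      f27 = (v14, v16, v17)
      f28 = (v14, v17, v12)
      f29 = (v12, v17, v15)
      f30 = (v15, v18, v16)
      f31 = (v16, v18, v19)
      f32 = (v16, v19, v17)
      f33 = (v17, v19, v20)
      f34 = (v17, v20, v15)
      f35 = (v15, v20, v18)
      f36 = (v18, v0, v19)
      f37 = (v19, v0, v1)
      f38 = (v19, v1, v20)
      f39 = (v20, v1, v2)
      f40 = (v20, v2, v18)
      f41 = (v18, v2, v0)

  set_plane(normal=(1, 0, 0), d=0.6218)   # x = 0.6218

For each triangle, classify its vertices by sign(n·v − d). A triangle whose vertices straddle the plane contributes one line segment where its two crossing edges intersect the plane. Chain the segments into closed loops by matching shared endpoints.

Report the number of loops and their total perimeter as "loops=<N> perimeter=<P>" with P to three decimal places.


loops=2 perimeter=5.201

Straddling triangles (12 of 42):
  (v3,v6,v4) [+-+] → (0.6218, 2.33476, 0)–(0.6218, 1.84173, 0.308004)  len=0.5813
  (v4,v6,v7) [+--] → (0.6218, 1.84173, 0.308004)–(0.6218, 1.61396, 0.4503)  len=0.2686
  (v4,v7,v5) [+-+] → (0.6218, 1.61396, 0.4503)–(0.6218, 1.61396, -0.134972)  len=0.5853
  (v5,v7,v8) [+--] → (0.6218, 1.61396, -0.134972)–(0.6218, 1.61396, -0.4503)  len=0.3153
  (v5,v8,v3) [+-+] → (0.6218, 1.61396, -0.4503)–(0.6218, 1.97358, -0.225645)  len=0.4240
  (v3,v8,v6) [+--] → (0.6218, 1.97358, -0.225645)–(0.6218, 2.33476, 0)  len=0.4259
  (v15,v18,v16) [-+-] → (0.6218, -2.33476, 0)–(0.6218, -1.97358, 0.225645)  len=0.4259
  (v16,v18,v19) [-++] → (0.6218, -1.97358, 0.225645)–(0.6218, -1.61396, 0.4503)  len=0.4240
  (v16,v19,v17) [-+-] → (0.6218, -1.61396, 0.4503)–(0.6218, -1.61396, 0.134972)  len=0.3153
  (v17,v19,v20) [-++] → (0.6218, -1.61396, 0.134972)–(0.6218, -1.61396, -0.4503)  len=0.5853
  (v17,v20,v15) [-+-] → (0.6218, -1.61396, -0.4503)–(0.6218, -1.84173, -0.308004)  len=0.2686
  (v15,v20,v18) [-++] → (0.6218, -1.84173, -0.308004)–(0.6218, -2.33476, 0)  len=0.5813

Chained into 2 loop(s):
  loop 1: 6 segments, perimeter = 2.6004
  loop 2: 6 segments, perimeter = 2.6004
Total perimeter = 5.201


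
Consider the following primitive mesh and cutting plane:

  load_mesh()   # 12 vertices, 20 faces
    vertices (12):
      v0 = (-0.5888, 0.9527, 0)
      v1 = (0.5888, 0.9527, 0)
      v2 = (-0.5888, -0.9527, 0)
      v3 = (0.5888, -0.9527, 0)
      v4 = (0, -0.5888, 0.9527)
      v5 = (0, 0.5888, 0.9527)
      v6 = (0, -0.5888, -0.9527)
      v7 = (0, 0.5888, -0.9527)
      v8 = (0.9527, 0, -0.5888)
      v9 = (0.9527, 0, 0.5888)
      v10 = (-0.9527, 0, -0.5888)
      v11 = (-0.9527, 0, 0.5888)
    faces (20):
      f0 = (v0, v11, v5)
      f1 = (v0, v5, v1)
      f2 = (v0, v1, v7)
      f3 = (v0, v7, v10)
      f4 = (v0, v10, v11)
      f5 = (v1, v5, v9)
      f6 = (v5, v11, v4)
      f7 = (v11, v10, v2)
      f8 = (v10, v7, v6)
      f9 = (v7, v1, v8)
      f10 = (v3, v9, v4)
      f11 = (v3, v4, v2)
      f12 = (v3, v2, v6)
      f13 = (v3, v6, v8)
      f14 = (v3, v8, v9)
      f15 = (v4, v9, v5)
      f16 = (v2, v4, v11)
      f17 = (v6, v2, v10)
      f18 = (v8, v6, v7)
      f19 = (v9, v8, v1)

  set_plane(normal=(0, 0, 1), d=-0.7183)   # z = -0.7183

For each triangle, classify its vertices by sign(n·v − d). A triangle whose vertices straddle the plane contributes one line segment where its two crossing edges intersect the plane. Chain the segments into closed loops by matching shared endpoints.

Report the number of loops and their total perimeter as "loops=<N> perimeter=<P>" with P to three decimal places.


loops=1 perimeter=4.070

Straddling triangles (8 of 20):
  (v0,v1,v7) [++-] → (0.144867, 0.678333, -0.7183)–(-0.144867, 0.678333, -0.7183)  len=0.2897
  (v0,v7,v10) [+-+] → (-0.144867, 0.678333, -0.7183)–(-0.613666, 0.209534, -0.7183)  len=0.6630
  (v10,v7,v6) [+--] → (-0.613666, 0.209534, -0.7183)–(-0.613666, -0.209534, -0.7183)  len=0.4191
  (v7,v1,v8) [-++] → (0.144867, 0.678333, -0.7183)–(0.613666, 0.209534, -0.7183)  len=0.6630
  (v3,v2,v6) [++-] → (-0.144867, -0.678333, -0.7183)–(0.144867, -0.678333, -0.7183)  len=0.2897
  (v3,v6,v8) [+-+] → (0.144867, -0.678333, -0.7183)–(0.613666, -0.209534, -0.7183)  len=0.6630
  (v6,v2,v10) [-++] → (-0.144867, -0.678333, -0.7183)–(-0.613666, -0.209534, -0.7183)  len=0.6630
  (v8,v6,v7) [+--] → (0.613666, -0.209534, -0.7183)–(0.613666, 0.209534, -0.7183)  len=0.4191

Chained into 1 loop(s):
  loop 1: 8 segments, perimeter = 4.0695
Total perimeter = 4.070


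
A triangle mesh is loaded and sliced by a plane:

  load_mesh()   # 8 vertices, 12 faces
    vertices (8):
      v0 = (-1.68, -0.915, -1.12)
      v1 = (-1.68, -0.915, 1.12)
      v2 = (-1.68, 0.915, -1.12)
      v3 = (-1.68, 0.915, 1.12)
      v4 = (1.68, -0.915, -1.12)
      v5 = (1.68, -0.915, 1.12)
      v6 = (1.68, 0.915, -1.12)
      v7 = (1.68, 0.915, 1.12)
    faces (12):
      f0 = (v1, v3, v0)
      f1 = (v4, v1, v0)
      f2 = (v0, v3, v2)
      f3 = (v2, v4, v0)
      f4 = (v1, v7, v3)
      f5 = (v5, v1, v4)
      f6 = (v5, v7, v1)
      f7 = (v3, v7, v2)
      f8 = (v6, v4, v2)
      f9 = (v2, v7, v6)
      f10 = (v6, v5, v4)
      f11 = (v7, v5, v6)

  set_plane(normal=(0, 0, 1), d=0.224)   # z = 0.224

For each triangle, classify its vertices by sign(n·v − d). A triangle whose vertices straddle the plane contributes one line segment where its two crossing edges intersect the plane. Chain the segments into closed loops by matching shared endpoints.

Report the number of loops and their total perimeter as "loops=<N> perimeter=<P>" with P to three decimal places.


loops=1 perimeter=10.380

Straddling triangles (8 of 12):
  (v1,v3,v0) [++-] → (-1.68, 0.183, 0.224)–(-1.68, -0.915, 0.224)  len=1.0980
  (v4,v1,v0) [-+-] → (-0.336, -0.915, 0.224)–(-1.68, -0.915, 0.224)  len=1.3440
  (v0,v3,v2) [-+-] → (-1.68, 0.183, 0.224)–(-1.68, 0.915, 0.224)  len=0.7320
  (v5,v1,v4) [++-] → (-0.336, -0.915, 0.224)–(1.68, -0.915, 0.224)  len=2.0160
  (v3,v7,v2) [++-] → (0.336, 0.915, 0.224)–(-1.68, 0.915, 0.224)  len=2.0160
  (v2,v7,v6) [-+-] → (0.336, 0.915, 0.224)–(1.68, 0.915, 0.224)  len=1.3440
  (v6,v5,v4) [-+-] → (1.68, -0.183, 0.224)–(1.68, -0.915, 0.224)  len=0.7320
  (v7,v5,v6) [++-] → (1.68, -0.183, 0.224)–(1.68, 0.915, 0.224)  len=1.0980

Chained into 1 loop(s):
  loop 1: 8 segments, perimeter = 10.3800
Total perimeter = 10.380


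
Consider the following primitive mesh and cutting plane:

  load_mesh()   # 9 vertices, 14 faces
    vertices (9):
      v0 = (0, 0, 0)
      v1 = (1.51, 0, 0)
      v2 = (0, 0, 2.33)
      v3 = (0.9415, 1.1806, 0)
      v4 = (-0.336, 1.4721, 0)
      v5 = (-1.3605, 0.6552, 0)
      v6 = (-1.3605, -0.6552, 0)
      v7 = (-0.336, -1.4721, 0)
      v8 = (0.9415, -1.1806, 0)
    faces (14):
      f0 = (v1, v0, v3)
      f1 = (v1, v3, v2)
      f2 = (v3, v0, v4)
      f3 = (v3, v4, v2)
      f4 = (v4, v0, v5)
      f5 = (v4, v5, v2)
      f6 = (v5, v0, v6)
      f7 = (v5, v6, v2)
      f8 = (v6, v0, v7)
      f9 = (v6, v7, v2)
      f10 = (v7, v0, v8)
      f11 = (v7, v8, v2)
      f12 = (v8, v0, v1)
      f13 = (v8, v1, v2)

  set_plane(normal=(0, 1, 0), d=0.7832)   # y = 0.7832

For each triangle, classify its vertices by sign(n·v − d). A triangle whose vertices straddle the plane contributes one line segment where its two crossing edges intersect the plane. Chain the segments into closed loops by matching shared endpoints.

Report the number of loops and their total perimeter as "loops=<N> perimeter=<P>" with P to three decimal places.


loops=1 perimeter=5.621

Straddling triangles (6 of 14):
  (v1,v0,v3) [--+] → (0.624583, 0.7832, 0)–(1.13286, 0.7832, 0)  len=0.5083
  (v1,v3,v2) [-+-] → (1.13286, 0.7832, 0)–(0.624583, 0.7832, 0.784298)  len=0.9346
  (v3,v0,v4) [+-+] → (0.624583, 0.7832, 0)–(-0.178762, 0.7832, 0)  len=0.8033
  (v3,v4,v2) [++-] → (-0.178762, 0.7832, 1.09037)–(0.624583, 0.7832, 0.784298)  len=0.8597
  (v4,v0,v5) [+--] → (-0.178762, 0.7832, 0)–(-1.19997, 0.7832, 0)  len=1.0212
  (v4,v5,v2) [+--] → (-1.19997, 0.7832, 0)–(-0.178762, 0.7832, 1.09037)  len=1.4939

Chained into 1 loop(s):
  loop 1: 6 segments, perimeter = 5.6210
Total perimeter = 5.621


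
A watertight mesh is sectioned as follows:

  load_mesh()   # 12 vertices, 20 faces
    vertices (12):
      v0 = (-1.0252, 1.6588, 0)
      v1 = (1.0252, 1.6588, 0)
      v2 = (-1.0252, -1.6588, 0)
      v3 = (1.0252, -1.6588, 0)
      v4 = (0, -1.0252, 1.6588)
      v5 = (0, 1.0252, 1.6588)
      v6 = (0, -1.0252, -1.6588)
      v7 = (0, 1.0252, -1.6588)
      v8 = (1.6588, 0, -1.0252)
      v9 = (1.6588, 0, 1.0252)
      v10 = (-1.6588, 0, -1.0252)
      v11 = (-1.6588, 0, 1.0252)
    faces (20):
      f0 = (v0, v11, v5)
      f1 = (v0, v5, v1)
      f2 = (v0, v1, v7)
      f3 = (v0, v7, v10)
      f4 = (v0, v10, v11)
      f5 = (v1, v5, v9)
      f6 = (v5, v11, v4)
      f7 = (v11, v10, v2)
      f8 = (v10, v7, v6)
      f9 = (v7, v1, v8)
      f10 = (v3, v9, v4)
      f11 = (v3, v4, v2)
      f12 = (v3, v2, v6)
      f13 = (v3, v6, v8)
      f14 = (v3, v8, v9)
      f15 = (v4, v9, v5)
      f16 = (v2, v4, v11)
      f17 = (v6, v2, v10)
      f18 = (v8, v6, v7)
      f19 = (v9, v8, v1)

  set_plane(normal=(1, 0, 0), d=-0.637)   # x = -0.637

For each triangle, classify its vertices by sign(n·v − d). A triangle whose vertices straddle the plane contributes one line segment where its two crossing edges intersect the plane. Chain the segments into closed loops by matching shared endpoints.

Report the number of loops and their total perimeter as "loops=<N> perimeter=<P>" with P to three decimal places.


Straddling triangles (10 of 20):
  (v0,v11,v5) [--+] → (-0.637, 0.63151, 1.41549)–(-0.637, 1.41888, 0.628118)  len=1.1135
  (v0,v5,v1) [-++] → (-0.637, 1.41888, 0.628118)–(-0.637, 1.6588, 0)  len=0.6724
  (v0,v1,v7) [-++] → (-0.637, 1.6588, 0)–(-0.637, 1.41888, -0.628118)  len=0.6724
  (v0,v7,v10) [-+-] → (-0.637, 1.41888, -0.628118)–(-0.637, 0.63151, -1.41549)  len=1.1135
  (v5,v11,v4) [+-+] → (-0.637, 0.63151, 1.41549)–(-0.637, -0.63151, 1.41549)  len=1.2630
  (v10,v7,v6) [-++] → (-0.637, 0.63151, -1.41549)–(-0.637, -0.63151, -1.41549)  len=1.2630
  (v3,v4,v2) [++-] → (-0.637, -1.41888, 0.628118)–(-0.637, -1.6588, 0)  len=0.6724
  (v3,v2,v6) [+-+] → (-0.637, -1.6588, 0)–(-0.637, -1.41888, -0.628118)  len=0.6724
  (v2,v4,v11) [-+-] → (-0.637, -1.41888, 0.628118)–(-0.637, -0.63151, 1.41549)  len=1.1135
  (v6,v2,v10) [+--] → (-0.637, -1.41888, -0.628118)–(-0.637, -0.63151, -1.41549)  len=1.1135

Chained into 1 loop(s):
  loop 1: 10 segments, perimeter = 9.6696
Total perimeter = 9.670

loops=1 perimeter=9.670


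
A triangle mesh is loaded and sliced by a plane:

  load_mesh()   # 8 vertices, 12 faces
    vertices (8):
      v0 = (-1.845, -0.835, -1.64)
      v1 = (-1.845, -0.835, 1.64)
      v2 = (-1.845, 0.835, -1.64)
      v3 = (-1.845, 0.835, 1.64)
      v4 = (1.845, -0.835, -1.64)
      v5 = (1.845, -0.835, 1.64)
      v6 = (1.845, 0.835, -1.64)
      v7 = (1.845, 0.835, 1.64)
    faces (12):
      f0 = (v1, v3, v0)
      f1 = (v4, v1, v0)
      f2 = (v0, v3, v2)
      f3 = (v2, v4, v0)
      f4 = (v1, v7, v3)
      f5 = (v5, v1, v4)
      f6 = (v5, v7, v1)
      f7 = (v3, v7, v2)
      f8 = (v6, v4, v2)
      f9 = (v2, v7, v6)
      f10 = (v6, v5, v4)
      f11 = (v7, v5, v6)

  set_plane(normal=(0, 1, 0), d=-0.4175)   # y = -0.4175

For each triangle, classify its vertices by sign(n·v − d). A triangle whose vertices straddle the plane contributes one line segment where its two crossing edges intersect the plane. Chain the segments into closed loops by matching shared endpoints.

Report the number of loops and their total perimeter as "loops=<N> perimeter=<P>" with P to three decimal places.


Straddling triangles (8 of 12):
  (v1,v3,v0) [-+-] → (-1.845, -0.4175, 1.64)–(-1.845, -0.4175, -0.82)  len=2.4600
  (v0,v3,v2) [-++] → (-1.845, -0.4175, -0.82)–(-1.845, -0.4175, -1.64)  len=0.8200
  (v2,v4,v0) [+--] → (0.9225, -0.4175, -1.64)–(-1.845, -0.4175, -1.64)  len=2.7675
  (v1,v7,v3) [-++] → (-0.9225, -0.4175, 1.64)–(-1.845, -0.4175, 1.64)  len=0.9225
  (v5,v7,v1) [-+-] → (1.845, -0.4175, 1.64)–(-0.9225, -0.4175, 1.64)  len=2.7675
  (v6,v4,v2) [+-+] → (1.845, -0.4175, -1.64)–(0.9225, -0.4175, -1.64)  len=0.9225
  (v6,v5,v4) [+--] → (1.845, -0.4175, 0.82)–(1.845, -0.4175, -1.64)  len=2.4600
  (v7,v5,v6) [+-+] → (1.845, -0.4175, 1.64)–(1.845, -0.4175, 0.82)  len=0.8200

Chained into 1 loop(s):
  loop 1: 8 segments, perimeter = 13.9400
Total perimeter = 13.940

loops=1 perimeter=13.940


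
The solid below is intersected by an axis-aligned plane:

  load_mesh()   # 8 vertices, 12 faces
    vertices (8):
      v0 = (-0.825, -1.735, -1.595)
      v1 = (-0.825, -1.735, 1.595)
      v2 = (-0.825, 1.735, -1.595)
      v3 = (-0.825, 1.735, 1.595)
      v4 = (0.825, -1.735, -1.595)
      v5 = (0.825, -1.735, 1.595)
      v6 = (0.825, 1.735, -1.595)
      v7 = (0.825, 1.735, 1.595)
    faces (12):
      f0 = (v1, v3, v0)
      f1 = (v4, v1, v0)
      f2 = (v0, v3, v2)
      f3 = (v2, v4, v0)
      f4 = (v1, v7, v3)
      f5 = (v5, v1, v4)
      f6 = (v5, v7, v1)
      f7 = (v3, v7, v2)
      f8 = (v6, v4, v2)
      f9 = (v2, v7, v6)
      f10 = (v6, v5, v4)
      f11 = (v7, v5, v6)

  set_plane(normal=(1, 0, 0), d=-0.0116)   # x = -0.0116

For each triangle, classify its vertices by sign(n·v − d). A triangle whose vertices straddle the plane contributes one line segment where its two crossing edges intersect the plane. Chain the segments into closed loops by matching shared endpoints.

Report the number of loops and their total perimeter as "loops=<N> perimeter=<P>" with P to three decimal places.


Straddling triangles (8 of 12):
  (v4,v1,v0) [+--] → (-0.0116, -1.735, 0.0224267)–(-0.0116, -1.735, -1.595)  len=1.6174
  (v2,v4,v0) [-+-] → (-0.0116, 0.0243952, -1.595)–(-0.0116, -1.735, -1.595)  len=1.7594
  (v1,v7,v3) [-+-] → (-0.0116, -0.0243952, 1.595)–(-0.0116, 1.735, 1.595)  len=1.7594
  (v5,v1,v4) [+-+] → (-0.0116, -1.735, 1.595)–(-0.0116, -1.735, 0.0224267)  len=1.5726
  (v5,v7,v1) [++-] → (-0.0116, -0.0243952, 1.595)–(-0.0116, -1.735, 1.595)  len=1.7106
  (v3,v7,v2) [-+-] → (-0.0116, 1.735, 1.595)–(-0.0116, 1.735, -0.0224267)  len=1.6174
  (v6,v4,v2) [++-] → (-0.0116, 0.0243952, -1.595)–(-0.0116, 1.735, -1.595)  len=1.7106
  (v2,v7,v6) [-++] → (-0.0116, 1.735, -0.0224267)–(-0.0116, 1.735, -1.595)  len=1.5726

Chained into 1 loop(s):
  loop 1: 8 segments, perimeter = 13.3200
Total perimeter = 13.320

loops=1 perimeter=13.320


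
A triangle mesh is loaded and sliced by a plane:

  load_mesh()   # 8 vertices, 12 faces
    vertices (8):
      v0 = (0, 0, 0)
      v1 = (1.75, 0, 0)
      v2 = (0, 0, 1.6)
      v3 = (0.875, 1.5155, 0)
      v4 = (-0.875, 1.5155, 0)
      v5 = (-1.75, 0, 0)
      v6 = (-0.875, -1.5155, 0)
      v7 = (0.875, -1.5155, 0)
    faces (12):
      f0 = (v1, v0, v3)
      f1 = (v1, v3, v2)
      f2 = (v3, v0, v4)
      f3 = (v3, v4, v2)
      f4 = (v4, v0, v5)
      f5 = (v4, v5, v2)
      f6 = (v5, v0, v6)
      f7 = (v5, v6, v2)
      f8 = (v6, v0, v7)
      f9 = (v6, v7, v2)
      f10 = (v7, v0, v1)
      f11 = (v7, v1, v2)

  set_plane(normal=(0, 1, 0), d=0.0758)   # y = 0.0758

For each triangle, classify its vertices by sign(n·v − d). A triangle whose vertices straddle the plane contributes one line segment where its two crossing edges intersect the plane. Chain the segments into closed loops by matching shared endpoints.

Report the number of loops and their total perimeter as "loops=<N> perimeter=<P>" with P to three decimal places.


Straddling triangles (6 of 12):
  (v1,v0,v3) [--+] → (0.0437644, 0.0758, 0)–(1.70624, 0.0758, 0)  len=1.6625
  (v1,v3,v2) [-+-] → (1.70624, 0.0758, 0)–(0.0437644, 0.0758, 1.51997)  len=2.2526
  (v3,v0,v4) [+-+] → (0.0437644, 0.0758, 0)–(-0.0437644, 0.0758, 0)  len=0.0875
  (v3,v4,v2) [++-] → (-0.0437644, 0.0758, 1.51997)–(0.0437644, 0.0758, 1.51997)  len=0.0875
  (v4,v0,v5) [+--] → (-0.0437644, 0.0758, 0)–(-1.70624, 0.0758, 0)  len=1.6625
  (v4,v5,v2) [+--] → (-1.70624, 0.0758, 0)–(-0.0437644, 0.0758, 1.51997)  len=2.2526

Chained into 1 loop(s):
  loop 1: 6 segments, perimeter = 8.0052
Total perimeter = 8.005

loops=1 perimeter=8.005


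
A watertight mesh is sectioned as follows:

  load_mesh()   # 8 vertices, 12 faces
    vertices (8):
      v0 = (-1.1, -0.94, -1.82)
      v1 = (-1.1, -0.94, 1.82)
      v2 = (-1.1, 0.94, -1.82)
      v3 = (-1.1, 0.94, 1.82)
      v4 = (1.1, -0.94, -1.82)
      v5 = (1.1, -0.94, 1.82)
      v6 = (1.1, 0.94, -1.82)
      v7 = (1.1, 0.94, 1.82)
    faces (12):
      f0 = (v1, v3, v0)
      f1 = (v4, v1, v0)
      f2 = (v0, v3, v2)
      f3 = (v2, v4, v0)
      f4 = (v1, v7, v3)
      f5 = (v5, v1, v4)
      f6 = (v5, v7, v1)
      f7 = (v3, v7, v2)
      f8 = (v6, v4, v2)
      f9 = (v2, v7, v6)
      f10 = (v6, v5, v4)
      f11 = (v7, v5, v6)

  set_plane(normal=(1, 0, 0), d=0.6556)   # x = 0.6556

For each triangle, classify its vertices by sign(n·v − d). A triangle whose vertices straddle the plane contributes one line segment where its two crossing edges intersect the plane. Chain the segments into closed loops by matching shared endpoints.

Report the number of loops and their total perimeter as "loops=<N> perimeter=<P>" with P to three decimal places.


loops=1 perimeter=11.040

Straddling triangles (8 of 12):
  (v4,v1,v0) [+--] → (0.6556, -0.94, -1.08472)–(0.6556, -0.94, -1.82)  len=0.7353
  (v2,v4,v0) [-+-] → (0.6556, -0.56024, -1.82)–(0.6556, -0.94, -1.82)  len=0.3798
  (v1,v7,v3) [-+-] → (0.6556, 0.56024, 1.82)–(0.6556, 0.94, 1.82)  len=0.3798
  (v5,v1,v4) [+-+] → (0.6556, -0.94, 1.82)–(0.6556, -0.94, -1.08472)  len=2.9047
  (v5,v7,v1) [++-] → (0.6556, 0.56024, 1.82)–(0.6556, -0.94, 1.82)  len=1.5002
  (v3,v7,v2) [-+-] → (0.6556, 0.94, 1.82)–(0.6556, 0.94, 1.08472)  len=0.7353
  (v6,v4,v2) [++-] → (0.6556, -0.56024, -1.82)–(0.6556, 0.94, -1.82)  len=1.5002
  (v2,v7,v6) [-++] → (0.6556, 0.94, 1.08472)–(0.6556, 0.94, -1.82)  len=2.9047

Chained into 1 loop(s):
  loop 1: 8 segments, perimeter = 11.0400
Total perimeter = 11.040


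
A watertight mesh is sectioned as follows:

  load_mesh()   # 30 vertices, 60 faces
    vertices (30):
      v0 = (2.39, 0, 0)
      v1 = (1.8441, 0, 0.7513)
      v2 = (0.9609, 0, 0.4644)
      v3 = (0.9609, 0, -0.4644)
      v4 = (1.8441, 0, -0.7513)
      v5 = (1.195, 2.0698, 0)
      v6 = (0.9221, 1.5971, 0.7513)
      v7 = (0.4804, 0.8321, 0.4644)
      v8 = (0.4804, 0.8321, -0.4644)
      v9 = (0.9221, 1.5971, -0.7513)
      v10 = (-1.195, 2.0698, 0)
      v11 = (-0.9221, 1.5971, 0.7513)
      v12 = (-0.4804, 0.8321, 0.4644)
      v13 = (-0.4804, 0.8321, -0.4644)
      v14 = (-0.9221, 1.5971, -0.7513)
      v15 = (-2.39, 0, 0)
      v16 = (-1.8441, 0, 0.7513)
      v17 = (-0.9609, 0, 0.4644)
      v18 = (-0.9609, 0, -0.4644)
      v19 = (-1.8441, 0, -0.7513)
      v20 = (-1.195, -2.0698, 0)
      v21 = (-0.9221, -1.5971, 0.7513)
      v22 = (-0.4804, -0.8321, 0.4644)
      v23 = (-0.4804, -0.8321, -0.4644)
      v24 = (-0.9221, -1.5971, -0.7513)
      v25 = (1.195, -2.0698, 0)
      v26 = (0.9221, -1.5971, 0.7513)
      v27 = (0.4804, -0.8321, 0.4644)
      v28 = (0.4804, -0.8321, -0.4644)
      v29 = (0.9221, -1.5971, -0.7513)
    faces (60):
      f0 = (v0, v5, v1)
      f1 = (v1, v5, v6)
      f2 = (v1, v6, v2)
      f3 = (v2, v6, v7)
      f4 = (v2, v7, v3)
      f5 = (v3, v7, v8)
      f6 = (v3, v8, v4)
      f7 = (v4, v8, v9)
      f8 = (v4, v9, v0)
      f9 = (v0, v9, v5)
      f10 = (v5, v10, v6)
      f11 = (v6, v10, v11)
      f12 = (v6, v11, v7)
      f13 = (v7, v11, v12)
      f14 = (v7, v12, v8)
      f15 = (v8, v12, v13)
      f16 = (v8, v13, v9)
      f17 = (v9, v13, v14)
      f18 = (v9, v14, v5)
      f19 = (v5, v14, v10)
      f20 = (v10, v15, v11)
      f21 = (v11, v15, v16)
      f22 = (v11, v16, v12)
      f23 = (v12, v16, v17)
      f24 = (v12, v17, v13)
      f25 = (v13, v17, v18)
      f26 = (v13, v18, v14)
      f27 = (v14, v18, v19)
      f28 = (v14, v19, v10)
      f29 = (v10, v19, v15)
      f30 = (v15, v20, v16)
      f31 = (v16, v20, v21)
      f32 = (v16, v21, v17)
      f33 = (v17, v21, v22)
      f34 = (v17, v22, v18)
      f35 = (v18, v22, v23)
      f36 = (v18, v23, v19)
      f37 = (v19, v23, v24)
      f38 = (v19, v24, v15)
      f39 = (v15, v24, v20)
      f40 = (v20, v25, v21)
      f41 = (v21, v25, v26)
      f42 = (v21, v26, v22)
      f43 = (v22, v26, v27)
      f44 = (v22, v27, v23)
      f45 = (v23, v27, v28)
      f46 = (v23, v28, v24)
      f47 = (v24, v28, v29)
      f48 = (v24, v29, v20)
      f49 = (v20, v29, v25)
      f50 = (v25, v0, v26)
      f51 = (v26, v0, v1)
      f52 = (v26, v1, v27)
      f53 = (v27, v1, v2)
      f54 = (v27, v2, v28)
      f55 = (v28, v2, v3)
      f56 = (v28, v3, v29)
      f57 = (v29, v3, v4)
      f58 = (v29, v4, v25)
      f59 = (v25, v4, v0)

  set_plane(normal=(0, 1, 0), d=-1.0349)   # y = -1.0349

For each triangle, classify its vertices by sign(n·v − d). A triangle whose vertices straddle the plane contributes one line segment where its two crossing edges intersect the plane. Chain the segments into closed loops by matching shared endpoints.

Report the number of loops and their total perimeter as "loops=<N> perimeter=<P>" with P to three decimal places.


loops=1 perimeter=8.835

Straddling triangles (18 of 60):
  (v15,v20,v16) [+-+] → (-1.7925, -1.0349, 0)–(-1.51955, -1.0349, 0.37565)  len=0.4643
  (v16,v20,v21) [+--] → (-1.51955, -1.0349, 0.37565)–(-1.24666, -1.0349, 0.7513)  len=0.4643
  (v16,v21,v17) [+-+] → (-1.24666, -1.0349, 0.7513)–(-0.935758, -1.0349, 0.650307)  len=0.3269
  (v17,v21,v22) [+-+] → (-0.935758, -1.0349, 0.650307)–(-0.597494, -1.0349, 0.540457)  len=0.3557
  (v19,v23,v24) [++-] → (-0.597494, -1.0349, -0.540457)–(-1.24666, -1.0349, -0.7513)  len=0.6825
  (v19,v24,v15) [+-+] → (-1.24666, -1.0349, -0.7513)–(-1.43882, -1.0349, -0.486833)  len=0.3269
  (v15,v24,v20) [+--] → (-1.43882, -1.0349, -0.486833)–(-1.7925, -1.0349, 0)  len=0.6017
  (v21,v26,v22) [--+] → (-0.1086, -1.0349, 0.540457)–(-0.597494, -1.0349, 0.540457)  len=0.4889
  (v22,v26,v27) [+-+] → (-0.1086, -1.0349, 0.540457)–(0.597494, -1.0349, 0.540457)  len=0.7061
  (v23,v28,v24) [++-] → (0.1086, -1.0349, -0.540457)–(-0.597494, -1.0349, -0.540457)  len=0.7061
  (v24,v28,v29) [-+-] → (0.1086, -1.0349, -0.540457)–(0.597494, -1.0349, -0.540457)  len=0.4889
  (v25,v0,v26) [-+-] → (1.7925, -1.0349, 0)–(1.43882, -1.0349, 0.486833)  len=0.6017
  (v26,v0,v1) [-++] → (1.43882, -1.0349, 0.486833)–(1.24666, -1.0349, 0.7513)  len=0.3269
  (v26,v1,v27) [-++] → (1.24666, -1.0349, 0.7513)–(0.597494, -1.0349, 0.540457)  len=0.6825
  (v28,v3,v29) [++-] → (0.935758, -1.0349, -0.650307)–(0.597494, -1.0349, -0.540457)  len=0.3557
  (v29,v3,v4) [-++] → (0.935758, -1.0349, -0.650307)–(1.24666, -1.0349, -0.7513)  len=0.3269
  (v29,v4,v25) [-+-] → (1.24666, -1.0349, -0.7513)–(1.51955, -1.0349, -0.37565)  len=0.4643
  (v25,v4,v0) [-++] → (1.51955, -1.0349, -0.37565)–(1.7925, -1.0349, 0)  len=0.4643

Chained into 1 loop(s):
  loop 1: 18 segments, perimeter = 8.8348
Total perimeter = 8.835


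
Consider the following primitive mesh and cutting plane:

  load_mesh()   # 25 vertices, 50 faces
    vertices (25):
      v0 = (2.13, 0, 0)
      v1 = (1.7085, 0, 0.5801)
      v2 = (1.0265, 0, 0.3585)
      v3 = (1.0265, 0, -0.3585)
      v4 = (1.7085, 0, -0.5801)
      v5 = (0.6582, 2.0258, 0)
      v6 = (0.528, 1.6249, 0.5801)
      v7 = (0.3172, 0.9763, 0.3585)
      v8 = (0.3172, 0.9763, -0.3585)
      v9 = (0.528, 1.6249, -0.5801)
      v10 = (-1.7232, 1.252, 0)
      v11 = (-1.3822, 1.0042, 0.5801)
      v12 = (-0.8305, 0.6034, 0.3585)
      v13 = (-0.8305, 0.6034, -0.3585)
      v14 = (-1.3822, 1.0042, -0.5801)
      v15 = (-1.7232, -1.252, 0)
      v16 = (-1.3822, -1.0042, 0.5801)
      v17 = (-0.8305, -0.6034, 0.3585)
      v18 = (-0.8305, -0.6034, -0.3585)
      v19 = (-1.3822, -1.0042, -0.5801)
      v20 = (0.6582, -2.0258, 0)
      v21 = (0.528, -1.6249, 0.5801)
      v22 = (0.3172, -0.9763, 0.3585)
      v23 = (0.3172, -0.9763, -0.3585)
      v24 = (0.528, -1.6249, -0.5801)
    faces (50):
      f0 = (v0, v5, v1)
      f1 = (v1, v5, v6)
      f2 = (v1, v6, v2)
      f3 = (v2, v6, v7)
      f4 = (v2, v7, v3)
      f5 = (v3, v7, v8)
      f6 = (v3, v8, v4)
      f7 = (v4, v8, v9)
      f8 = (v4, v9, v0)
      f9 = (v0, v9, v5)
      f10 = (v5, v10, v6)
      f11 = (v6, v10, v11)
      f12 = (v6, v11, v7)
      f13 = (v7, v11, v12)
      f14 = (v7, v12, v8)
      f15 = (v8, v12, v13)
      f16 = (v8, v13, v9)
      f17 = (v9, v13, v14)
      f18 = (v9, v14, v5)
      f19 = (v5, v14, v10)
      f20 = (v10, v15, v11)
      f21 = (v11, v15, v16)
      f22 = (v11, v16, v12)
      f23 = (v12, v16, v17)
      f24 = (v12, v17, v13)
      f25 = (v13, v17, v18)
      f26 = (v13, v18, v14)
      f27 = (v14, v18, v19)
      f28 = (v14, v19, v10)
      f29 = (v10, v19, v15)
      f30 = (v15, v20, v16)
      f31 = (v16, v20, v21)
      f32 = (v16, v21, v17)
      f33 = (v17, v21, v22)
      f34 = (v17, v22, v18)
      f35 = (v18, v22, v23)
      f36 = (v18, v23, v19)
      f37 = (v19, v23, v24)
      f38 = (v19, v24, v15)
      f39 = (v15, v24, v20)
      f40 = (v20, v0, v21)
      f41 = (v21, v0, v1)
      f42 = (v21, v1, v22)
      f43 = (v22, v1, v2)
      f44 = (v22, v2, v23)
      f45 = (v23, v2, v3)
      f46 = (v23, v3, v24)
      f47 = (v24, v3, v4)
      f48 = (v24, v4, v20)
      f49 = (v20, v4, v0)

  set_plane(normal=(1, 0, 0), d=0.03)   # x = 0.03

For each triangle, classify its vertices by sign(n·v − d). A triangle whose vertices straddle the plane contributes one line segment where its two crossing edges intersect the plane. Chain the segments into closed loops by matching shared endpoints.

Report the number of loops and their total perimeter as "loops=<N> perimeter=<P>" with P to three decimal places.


loops=2 perimeter=6.646

Straddling triangles (20 of 50):
  (v5,v10,v6) [+-+] → (0.03, 1.82168, 0)–(0.03, 1.54241, 0.451773)  len=0.5311
  (v6,v10,v11) [+--] → (0.03, 1.54241, 0.451773)–(0.03, 1.46308, 0.5801)  len=0.1509
  (v6,v11,v7) [+-+] → (0.03, 1.46308, 0.5801)–(0.03, 0.981015, 0.395951)  len=0.5160
  (v7,v11,v12) [+--] → (0.03, 0.981015, 0.395951)–(0.03, 0.882986, 0.3585)  len=0.1049
  (v7,v12,v8) [+-+] → (0.03, 0.882986, 0.3585)–(0.03, 0.882986, -0.179078)  len=0.5376
  (v8,v12,v13) [+--] → (0.03, 0.882986, -0.179078)–(0.03, 0.882986, -0.3585)  len=0.1794
  (v8,v13,v9) [+-+] → (0.03, 0.882986, -0.3585)–(0.03, 1.25044, -0.498866)  len=0.3933
  (v9,v13,v14) [+--] → (0.03, 1.25044, -0.498866)–(0.03, 1.46308, -0.5801)  len=0.2276
  (v9,v14,v5) [+-+] → (0.03, 1.46308, -0.5801)–(0.03, 1.71127, -0.178602)  len=0.4720
  (v5,v14,v10) [+--] → (0.03, 1.71127, -0.178602)–(0.03, 1.82168, 0)  len=0.2100
  (v15,v20,v16) [-+-] → (0.03, -1.82168, 0)–(0.03, -1.71127, 0.178602)  len=0.2100
  (v16,v20,v21) [-++] → (0.03, -1.71127, 0.178602)–(0.03, -1.46308, 0.5801)  len=0.4720
  (v16,v21,v17) [-+-] → (0.03, -1.46308, 0.5801)–(0.03, -1.25044, 0.498866)  len=0.2276
  (v17,v21,v22) [-++] → (0.03, -1.25044, 0.498866)–(0.03, -0.882986, 0.3585)  len=0.3933
  (v17,v22,v18) [-+-] → (0.03, -0.882986, 0.3585)–(0.03, -0.882986, 0.179078)  len=0.1794
  (v18,v22,v23) [-++] → (0.03, -0.882986, 0.179078)–(0.03, -0.882986, -0.3585)  len=0.5376
  (v18,v23,v19) [-+-] → (0.03, -0.882986, -0.3585)–(0.03, -0.981015, -0.395951)  len=0.1049
  (v19,v23,v24) [-++] → (0.03, -0.981015, -0.395951)–(0.03, -1.46308, -0.5801)  len=0.5160
  (v19,v24,v15) [-+-] → (0.03, -1.46308, -0.5801)–(0.03, -1.54241, -0.451773)  len=0.1509
  (v15,v24,v20) [-++] → (0.03, -1.54241, -0.451773)–(0.03, -1.82168, 0)  len=0.5311

Chained into 2 loop(s):
  loop 1: 10 segments, perimeter = 3.3229
  loop 2: 10 segments, perimeter = 3.3229
Total perimeter = 6.646


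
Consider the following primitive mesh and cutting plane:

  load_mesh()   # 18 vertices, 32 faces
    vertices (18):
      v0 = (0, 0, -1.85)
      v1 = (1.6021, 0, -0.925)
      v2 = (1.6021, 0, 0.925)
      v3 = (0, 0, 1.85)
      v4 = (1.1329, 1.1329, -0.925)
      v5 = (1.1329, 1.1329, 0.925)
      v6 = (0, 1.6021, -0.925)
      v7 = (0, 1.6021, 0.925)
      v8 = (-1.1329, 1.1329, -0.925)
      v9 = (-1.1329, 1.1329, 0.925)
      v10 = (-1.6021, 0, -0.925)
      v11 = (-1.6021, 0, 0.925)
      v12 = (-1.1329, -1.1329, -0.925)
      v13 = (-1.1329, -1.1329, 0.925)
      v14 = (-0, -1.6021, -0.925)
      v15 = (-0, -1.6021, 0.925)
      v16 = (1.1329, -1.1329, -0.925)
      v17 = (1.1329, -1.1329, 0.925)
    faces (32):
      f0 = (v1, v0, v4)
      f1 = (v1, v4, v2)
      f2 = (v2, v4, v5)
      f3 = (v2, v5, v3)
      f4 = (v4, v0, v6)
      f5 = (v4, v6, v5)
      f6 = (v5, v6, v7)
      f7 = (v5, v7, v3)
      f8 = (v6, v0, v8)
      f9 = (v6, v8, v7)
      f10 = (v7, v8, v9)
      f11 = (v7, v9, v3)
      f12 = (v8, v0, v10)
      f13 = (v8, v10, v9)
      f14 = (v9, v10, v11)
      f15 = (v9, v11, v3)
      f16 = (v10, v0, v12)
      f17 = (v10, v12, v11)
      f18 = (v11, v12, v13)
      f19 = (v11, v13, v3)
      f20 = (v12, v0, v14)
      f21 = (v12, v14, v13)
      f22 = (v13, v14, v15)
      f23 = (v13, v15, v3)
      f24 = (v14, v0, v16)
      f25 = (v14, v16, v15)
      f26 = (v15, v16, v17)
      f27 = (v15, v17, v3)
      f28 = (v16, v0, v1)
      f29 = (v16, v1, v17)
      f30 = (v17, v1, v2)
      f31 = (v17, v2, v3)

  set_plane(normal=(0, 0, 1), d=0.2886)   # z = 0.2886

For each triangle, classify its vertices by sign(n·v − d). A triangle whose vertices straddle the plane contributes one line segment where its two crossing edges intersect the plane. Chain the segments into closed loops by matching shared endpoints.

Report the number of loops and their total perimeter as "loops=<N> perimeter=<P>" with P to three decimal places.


loops=1 perimeter=9.810

Straddling triangles (16 of 32):
  (v1,v4,v2) [--+] → (1.4407, 0.389718, 0.2886)–(1.6021, 0, 0.2886)  len=0.4218
  (v2,v4,v5) [+-+] → (1.4407, 0.389718, 0.2886)–(1.1329, 1.1329, 0.2886)  len=0.8044
  (v4,v6,v5) [--+] → (0.743182, 1.2943, 0.2886)–(1.1329, 1.1329, 0.2886)  len=0.4218
  (v5,v6,v7) [+-+] → (0.743182, 1.2943, 0.2886)–(0, 1.6021, 0.2886)  len=0.8044
  (v6,v8,v7) [--+] → (-0.389718, 1.4407, 0.2886)–(0, 1.6021, 0.2886)  len=0.4218
  (v7,v8,v9) [+-+] → (-0.389718, 1.4407, 0.2886)–(-1.1329, 1.1329, 0.2886)  len=0.8044
  (v8,v10,v9) [--+] → (-1.2943, 0.743182, 0.2886)–(-1.1329, 1.1329, 0.2886)  len=0.4218
  (v9,v10,v11) [+-+] → (-1.2943, 0.743182, 0.2886)–(-1.6021, 0, 0.2886)  len=0.8044
  (v10,v12,v11) [--+] → (-1.4407, -0.389718, 0.2886)–(-1.6021, 0, 0.2886)  len=0.4218
  (v11,v12,v13) [+-+] → (-1.4407, -0.389718, 0.2886)–(-1.1329, -1.1329, 0.2886)  len=0.8044
  (v12,v14,v13) [--+] → (-0.743182, -1.2943, 0.2886)–(-1.1329, -1.1329, 0.2886)  len=0.4218
  (v13,v14,v15) [+-+] → (-0.743182, -1.2943, 0.2886)–(0, -1.6021, 0.2886)  len=0.8044
  (v14,v16,v15) [--+] → (0.389718, -1.4407, 0.2886)–(0, -1.6021, 0.2886)  len=0.4218
  (v15,v16,v17) [+-+] → (0.389718, -1.4407, 0.2886)–(1.1329, -1.1329, 0.2886)  len=0.8044
  (v16,v1,v17) [--+] → (1.2943, -0.743182, 0.2886)–(1.1329, -1.1329, 0.2886)  len=0.4218
  (v17,v1,v2) [+-+] → (1.2943, -0.743182, 0.2886)–(1.6021, 0, 0.2886)  len=0.8044

Chained into 1 loop(s):
  loop 1: 16 segments, perimeter = 9.8097
Total perimeter = 9.810
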